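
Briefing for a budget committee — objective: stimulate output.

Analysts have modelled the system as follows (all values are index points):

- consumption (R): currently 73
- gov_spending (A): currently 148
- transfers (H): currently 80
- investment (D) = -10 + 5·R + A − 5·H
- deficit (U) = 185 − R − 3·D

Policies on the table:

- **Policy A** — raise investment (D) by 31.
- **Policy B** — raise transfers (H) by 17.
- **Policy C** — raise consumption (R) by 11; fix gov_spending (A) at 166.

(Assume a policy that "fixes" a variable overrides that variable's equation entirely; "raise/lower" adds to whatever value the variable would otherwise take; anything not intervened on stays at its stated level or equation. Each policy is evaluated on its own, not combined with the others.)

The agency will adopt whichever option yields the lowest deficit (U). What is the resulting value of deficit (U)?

-427

Policy A (D + 31):
  R = 73
  A = 148
  H = 80
  D = -10 + 5·73 + 148 − 5·80 (+31 from intervention) = 134
  U = 185 − 73 − 3·134 = -290
Policy B (H + 17):
  R = 73
  A = 148
  H = 80 + 17 = 97
  D = -10 + 5·73 + 148 − 5·97 = 18
  U = 185 − 73 − 3·18 = 58
Policy C (R + 11, A := 166):
  R = 73 + 11 = 84
  A = 166
  H = 80
  D = -10 + 5·84 + 166 − 5·80 = 176
  U = 185 − 84 − 3·176 = -427
Comparing — Policy A: U=-290, Policy B: U=58, Policy C: U=-427. Lowest is -427 (Policy C).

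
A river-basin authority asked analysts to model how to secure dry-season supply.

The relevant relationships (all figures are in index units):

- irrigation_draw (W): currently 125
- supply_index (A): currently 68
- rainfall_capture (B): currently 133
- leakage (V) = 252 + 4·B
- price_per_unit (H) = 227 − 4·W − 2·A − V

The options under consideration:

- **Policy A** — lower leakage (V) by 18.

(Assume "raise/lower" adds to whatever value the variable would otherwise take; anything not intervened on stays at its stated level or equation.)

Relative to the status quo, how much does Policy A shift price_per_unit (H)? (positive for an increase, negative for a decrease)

18

Baseline:
  W = 125
  A = 68
  B = 133
  V = 252 + 4·133 = 784
  H = 227 − 4·125 − 2·68 − 784 = -1193
Policy A (V − 18):
  W = 125
  A = 68
  B = 133
  V = 252 + 4·133 (−18 from intervention) = 766
  H = 227 − 4·125 − 2·68 − 766 = -1175
Change in H: -1175 − (-1193) = 18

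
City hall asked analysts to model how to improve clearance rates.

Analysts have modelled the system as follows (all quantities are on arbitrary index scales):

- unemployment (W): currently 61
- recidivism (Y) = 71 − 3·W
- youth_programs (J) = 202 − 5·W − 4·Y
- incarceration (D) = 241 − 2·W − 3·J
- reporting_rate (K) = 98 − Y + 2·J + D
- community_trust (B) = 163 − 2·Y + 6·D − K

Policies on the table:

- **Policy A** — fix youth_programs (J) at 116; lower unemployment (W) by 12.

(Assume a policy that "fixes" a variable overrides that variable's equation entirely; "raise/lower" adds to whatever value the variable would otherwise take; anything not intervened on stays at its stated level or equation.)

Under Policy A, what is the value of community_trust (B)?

-1116

Policy A (J := 116, W − 12):
  W = 61 − 12 = 49
  Y = 71 − 3·49 = -76
  J = 116
  D = 241 − 2·49 − 3·116 = -205
  K = 98 − (-76) + 2·116 + (-205) = 201
  B = 163 − 2·(-76) + 6·(-205) − 201 = -1116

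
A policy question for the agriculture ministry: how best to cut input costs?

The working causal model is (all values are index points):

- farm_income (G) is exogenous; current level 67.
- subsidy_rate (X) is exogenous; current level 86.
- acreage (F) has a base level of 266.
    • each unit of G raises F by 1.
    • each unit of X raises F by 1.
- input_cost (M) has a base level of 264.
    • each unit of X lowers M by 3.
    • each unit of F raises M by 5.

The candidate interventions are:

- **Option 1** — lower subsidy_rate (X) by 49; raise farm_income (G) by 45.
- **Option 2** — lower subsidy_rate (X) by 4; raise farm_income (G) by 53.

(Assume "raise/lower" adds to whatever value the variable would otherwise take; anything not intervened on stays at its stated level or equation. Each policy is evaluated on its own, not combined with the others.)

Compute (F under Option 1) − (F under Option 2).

-53

Option 1 (X − 49, G + 45):
  G = 67 + 45 = 112
  X = 86 − 49 = 37
  F = 266 + 112 + 37 = 415
Option 2 (X − 4, G + 53):
  G = 67 + 53 = 120
  X = 86 − 4 = 82
  F = 266 + 120 + 82 = 468
F: 415 − 468 = -53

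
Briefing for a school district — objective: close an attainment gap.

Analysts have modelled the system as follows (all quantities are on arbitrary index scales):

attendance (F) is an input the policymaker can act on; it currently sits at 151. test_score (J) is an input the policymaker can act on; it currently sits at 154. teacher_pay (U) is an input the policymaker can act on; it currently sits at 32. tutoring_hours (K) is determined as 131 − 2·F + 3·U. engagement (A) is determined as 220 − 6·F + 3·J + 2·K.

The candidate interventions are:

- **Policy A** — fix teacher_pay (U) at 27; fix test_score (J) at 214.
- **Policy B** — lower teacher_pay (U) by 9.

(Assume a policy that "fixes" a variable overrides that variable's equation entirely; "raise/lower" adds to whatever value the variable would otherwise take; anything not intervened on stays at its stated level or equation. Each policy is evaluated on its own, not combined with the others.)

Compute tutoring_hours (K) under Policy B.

-102

Policy B (U − 9):
  F = 151
  U = 32 − 9 = 23
  K = 131 − 2·151 + 3·23 = -102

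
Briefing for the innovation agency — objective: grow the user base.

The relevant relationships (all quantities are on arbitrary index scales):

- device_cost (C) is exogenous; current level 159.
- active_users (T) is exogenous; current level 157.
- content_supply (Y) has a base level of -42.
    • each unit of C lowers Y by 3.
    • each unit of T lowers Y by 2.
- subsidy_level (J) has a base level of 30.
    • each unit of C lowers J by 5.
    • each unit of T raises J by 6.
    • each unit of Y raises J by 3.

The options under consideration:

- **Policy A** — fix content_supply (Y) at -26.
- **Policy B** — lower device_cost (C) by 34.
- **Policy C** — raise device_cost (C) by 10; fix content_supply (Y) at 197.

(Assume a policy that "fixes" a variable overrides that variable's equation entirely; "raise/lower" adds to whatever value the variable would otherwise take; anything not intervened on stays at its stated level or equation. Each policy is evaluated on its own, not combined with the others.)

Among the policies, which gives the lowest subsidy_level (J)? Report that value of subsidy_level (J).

Policy A (Y := -26):
  C = 159
  T = 157
  Y = -26
  J = 30 − 5·159 + 6·157 + 3·(-26) = 99
Policy B (C − 34):
  C = 159 − 34 = 125
  T = 157
  Y = -42 − 3·125 − 2·157 = -731
  J = 30 − 5·125 + 6·157 + 3·(-731) = -1846
Policy C (C + 10, Y := 197):
  C = 159 + 10 = 169
  T = 157
  Y = 197
  J = 30 − 5·169 + 6·157 + 3·197 = 718
Comparing — Policy A: J=99, Policy B: J=-1846, Policy C: J=718. Lowest is -1846 (Policy B).

-1846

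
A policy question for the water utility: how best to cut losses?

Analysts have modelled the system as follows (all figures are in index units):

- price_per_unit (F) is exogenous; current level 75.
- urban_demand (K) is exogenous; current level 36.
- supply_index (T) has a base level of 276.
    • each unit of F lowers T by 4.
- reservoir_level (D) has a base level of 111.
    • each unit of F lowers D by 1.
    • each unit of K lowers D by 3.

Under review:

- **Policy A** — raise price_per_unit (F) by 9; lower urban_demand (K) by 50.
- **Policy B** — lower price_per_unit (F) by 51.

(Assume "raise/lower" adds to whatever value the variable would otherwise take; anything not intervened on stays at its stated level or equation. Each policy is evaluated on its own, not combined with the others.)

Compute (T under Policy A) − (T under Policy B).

-240

Policy A (F + 9, K − 50):
  F = 75 + 9 = 84
  T = 276 − 4·84 = -60
Policy B (F − 51):
  F = 75 − 51 = 24
  T = 276 − 4·24 = 180
T: -60 − 180 = -240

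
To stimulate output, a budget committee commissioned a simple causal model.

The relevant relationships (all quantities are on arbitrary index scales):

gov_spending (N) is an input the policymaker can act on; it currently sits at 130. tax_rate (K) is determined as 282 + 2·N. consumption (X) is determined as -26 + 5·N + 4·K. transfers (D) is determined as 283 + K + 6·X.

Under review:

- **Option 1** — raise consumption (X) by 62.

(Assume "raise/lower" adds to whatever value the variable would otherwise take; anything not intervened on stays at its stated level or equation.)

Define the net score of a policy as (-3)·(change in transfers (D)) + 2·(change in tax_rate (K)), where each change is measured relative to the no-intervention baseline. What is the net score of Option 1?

Baseline:
  N = 130
  K = 282 + 2·130 = 542
  X = -26 + 5·130 + 4·542 = 2792
  D = 283 + 542 + 6·2792 = 17577
Option 1 (X + 62):
  N = 130
  K = 282 + 2·130 = 542
  X = -26 + 5·130 + 4·542 (+62 from intervention) = 2854
  D = 283 + 542 + 6·2854 = 17949
ΔD = 17949 − 17577 = 372; ΔK = 542 − 542 = 0
Score = (-3)·372 + 2·0 = -1116

-1116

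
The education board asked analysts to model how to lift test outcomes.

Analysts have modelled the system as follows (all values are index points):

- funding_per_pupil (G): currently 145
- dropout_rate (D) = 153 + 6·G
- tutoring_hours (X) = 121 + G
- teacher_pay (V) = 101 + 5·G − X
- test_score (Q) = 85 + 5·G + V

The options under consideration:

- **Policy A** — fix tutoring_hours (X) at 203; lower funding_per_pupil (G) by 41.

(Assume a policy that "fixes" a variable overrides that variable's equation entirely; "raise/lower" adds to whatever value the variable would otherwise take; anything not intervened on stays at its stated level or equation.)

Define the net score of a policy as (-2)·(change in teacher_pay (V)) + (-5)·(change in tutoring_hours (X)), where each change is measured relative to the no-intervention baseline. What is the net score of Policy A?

Baseline:
  G = 145
  X = 121 + 145 = 266
  V = 101 + 5·145 − 266 = 560
Policy A (X := 203, G − 41):
  G = 145 − 41 = 104
  X = 203
  V = 101 + 5·104 − 203 = 418
ΔV = 418 − 560 = -142; ΔX = 203 − 266 = -63
Score = (-2)·(-142) + (-5)·(-63) = 599

599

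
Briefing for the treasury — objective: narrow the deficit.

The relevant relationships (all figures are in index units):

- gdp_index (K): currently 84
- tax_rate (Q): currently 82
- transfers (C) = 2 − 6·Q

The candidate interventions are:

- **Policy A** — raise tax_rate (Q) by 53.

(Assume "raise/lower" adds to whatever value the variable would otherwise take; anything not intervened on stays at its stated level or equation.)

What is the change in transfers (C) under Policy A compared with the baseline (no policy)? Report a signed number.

Baseline:
  Q = 82
  C = 2 − 6·82 = -490
Policy A (Q + 53):
  Q = 82 + 53 = 135
  C = 2 − 6·135 = -808
Change in C: -808 − (-490) = -318

-318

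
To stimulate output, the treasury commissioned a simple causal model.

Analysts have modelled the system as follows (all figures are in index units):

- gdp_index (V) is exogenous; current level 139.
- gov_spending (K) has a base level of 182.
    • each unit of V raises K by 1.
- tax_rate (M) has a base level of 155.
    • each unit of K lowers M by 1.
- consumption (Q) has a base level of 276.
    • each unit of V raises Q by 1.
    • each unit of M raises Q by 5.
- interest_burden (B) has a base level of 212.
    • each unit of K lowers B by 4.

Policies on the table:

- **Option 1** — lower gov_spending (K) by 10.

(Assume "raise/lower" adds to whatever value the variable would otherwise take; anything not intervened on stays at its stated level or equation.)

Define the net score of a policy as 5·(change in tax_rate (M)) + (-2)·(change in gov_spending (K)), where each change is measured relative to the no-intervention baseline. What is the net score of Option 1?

Baseline:
  V = 139
  K = 182 + 139 = 321
  M = 155 − 321 = -166
Option 1 (K − 10):
  V = 139
  K = 182 + 139 (−10 from intervention) = 311
  M = 155 − 311 = -156
ΔM = -156 − (-166) = 10; ΔK = 311 − 321 = -10
Score = 5·10 + (-2)·(-10) = 70

70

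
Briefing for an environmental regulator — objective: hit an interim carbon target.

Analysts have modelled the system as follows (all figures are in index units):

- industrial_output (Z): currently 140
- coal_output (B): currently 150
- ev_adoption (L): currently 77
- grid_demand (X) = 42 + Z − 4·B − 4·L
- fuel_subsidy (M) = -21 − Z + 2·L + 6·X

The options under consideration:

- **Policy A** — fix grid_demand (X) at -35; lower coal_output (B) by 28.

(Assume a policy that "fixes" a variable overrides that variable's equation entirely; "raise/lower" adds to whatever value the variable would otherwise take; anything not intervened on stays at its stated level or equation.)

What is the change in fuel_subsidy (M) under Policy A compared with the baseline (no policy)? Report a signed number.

Baseline:
  Z = 140
  B = 150
  L = 77
  X = 42 + 140 − 4·150 − 4·77 = -726
  M = -21 − 140 + 2·77 + 6·(-726) = -4363
Policy A (X := -35, B − 28):
  Z = 140
  B = 150 − 28 = 122
  L = 77
  X = -35
  M = -21 − 140 + 2·77 + 6·(-35) = -217
Change in M: -217 − (-4363) = 4146

4146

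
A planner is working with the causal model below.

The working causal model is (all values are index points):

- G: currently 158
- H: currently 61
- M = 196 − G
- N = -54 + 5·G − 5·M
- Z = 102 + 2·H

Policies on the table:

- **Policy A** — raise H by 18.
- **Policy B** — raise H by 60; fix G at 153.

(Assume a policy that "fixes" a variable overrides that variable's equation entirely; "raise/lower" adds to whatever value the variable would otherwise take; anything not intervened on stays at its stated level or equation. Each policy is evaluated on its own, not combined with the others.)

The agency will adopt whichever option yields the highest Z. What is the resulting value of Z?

Policy A (H + 18):
  H = 61 + 18 = 79
  Z = 102 + 2·79 = 260
Policy B (H + 60, G := 153):
  H = 61 + 60 = 121
  Z = 102 + 2·121 = 344
Comparing — Policy A: Z=260, Policy B: Z=344. Highest is 344 (Policy B).

344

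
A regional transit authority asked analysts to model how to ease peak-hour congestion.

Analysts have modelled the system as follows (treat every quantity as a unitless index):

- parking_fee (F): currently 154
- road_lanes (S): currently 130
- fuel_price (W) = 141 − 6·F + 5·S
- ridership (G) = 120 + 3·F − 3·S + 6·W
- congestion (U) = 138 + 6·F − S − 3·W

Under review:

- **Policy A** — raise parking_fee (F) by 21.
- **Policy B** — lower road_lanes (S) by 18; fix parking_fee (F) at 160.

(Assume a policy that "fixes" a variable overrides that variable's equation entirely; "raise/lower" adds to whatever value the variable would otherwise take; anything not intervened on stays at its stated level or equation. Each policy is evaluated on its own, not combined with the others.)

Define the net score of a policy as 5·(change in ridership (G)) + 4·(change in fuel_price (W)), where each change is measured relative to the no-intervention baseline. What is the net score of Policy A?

-3969

Baseline:
  F = 154
  S = 130
  W = 141 − 6·154 + 5·130 = -133
  G = 120 + 3·154 − 3·130 + 6·(-133) = -606
Policy A (F + 21):
  F = 154 + 21 = 175
  S = 130
  W = 141 − 6·175 + 5·130 = -259
  G = 120 + 3·175 − 3·130 + 6·(-259) = -1299
ΔG = -1299 − (-606) = -693; ΔW = -259 − (-133) = -126
Score = 5·(-693) + 4·(-126) = -3969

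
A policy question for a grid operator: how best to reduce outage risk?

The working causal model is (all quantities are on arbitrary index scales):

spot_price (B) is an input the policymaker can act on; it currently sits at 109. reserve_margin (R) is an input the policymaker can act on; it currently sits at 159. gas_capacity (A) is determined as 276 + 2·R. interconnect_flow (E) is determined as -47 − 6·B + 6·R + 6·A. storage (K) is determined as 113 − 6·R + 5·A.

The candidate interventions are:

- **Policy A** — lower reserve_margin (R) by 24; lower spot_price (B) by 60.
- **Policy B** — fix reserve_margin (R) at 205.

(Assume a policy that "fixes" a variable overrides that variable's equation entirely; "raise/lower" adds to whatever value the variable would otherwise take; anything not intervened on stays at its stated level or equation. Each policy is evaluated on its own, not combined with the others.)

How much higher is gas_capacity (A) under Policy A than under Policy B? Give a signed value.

Policy A (R − 24, B − 60):
  R = 159 − 24 = 135
  A = 276 + 2·135 = 546
Policy B (R := 205):
  R = 205
  A = 276 + 2·205 = 686
A: 546 − 686 = -140

-140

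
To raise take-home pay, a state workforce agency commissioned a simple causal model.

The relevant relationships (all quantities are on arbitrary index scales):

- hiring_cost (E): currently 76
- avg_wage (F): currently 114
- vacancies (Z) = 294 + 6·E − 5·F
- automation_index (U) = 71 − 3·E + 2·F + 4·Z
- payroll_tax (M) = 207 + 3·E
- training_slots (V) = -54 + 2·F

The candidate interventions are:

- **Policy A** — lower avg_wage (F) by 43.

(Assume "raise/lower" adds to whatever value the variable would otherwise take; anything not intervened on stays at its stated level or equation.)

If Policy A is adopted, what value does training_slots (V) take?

Policy A (F − 43):
  F = 114 − 43 = 71
  V = -54 + 2·71 = 88

88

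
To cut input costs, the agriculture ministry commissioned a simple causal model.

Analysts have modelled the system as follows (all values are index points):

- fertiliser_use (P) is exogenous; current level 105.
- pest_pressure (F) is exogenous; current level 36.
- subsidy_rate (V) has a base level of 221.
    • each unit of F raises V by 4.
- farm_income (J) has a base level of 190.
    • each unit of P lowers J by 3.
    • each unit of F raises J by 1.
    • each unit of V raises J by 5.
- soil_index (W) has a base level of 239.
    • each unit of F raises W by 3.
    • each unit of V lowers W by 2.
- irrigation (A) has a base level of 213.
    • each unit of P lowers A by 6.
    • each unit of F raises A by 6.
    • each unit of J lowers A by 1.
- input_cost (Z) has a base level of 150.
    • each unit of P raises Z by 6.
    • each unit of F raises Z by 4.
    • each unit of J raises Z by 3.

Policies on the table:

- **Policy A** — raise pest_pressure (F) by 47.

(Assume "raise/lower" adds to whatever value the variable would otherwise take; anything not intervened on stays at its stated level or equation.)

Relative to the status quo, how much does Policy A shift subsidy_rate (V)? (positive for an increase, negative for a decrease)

Baseline:
  F = 36
  V = 221 + 4·36 = 365
Policy A (F + 47):
  F = 36 + 47 = 83
  V = 221 + 4·83 = 553
Change in V: 553 − 365 = 188

188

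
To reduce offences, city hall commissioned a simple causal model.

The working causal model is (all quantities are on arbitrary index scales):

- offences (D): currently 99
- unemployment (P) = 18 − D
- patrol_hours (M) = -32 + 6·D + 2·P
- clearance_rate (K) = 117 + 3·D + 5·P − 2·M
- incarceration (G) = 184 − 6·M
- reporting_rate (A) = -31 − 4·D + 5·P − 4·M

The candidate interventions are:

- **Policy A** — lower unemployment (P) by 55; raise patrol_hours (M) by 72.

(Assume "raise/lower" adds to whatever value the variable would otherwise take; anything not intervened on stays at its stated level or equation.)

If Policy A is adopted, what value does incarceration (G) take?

-1988

Policy A (P − 55, M + 72):
  D = 99
  P = 18 − 99 (−55 from intervention) = -136
  M = -32 + 6·99 + 2·(-136) (+72 from intervention) = 362
  G = 184 − 6·362 = -1988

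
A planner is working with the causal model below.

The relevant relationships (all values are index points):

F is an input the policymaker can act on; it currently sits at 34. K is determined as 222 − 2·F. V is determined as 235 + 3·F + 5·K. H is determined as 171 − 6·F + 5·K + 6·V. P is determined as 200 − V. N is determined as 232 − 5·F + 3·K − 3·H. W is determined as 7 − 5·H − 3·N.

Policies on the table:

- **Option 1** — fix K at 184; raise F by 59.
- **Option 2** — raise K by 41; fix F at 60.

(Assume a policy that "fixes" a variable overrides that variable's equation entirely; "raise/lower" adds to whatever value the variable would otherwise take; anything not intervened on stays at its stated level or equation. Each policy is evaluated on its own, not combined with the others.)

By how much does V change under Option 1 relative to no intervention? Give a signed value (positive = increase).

Baseline:
  F = 34
  K = 222 − 2·34 = 154
  V = 235 + 3·34 + 5·154 = 1107
Option 1 (K := 184, F + 59):
  F = 34 + 59 = 93
  K = 184
  V = 235 + 3·93 + 5·184 = 1434
Change in V: 1434 − 1107 = 327

327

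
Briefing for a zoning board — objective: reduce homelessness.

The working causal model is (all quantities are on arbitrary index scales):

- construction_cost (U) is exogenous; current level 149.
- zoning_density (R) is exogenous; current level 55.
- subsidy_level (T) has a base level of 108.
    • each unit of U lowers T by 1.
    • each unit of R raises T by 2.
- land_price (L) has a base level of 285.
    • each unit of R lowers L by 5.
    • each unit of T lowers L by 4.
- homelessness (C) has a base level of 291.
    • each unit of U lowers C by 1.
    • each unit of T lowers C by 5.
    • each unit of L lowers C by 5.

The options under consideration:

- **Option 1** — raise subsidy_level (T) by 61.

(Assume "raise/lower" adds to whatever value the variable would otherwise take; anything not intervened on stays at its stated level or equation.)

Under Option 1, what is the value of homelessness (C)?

Option 1 (T + 61):
  U = 149
  R = 55
  T = 108 − 149 + 2·55 (+61 from intervention) = 130
  L = 285 − 5·55 − 4·130 = -510
  C = 291 − 149 − 5·130 − 5·(-510) = 2042

2042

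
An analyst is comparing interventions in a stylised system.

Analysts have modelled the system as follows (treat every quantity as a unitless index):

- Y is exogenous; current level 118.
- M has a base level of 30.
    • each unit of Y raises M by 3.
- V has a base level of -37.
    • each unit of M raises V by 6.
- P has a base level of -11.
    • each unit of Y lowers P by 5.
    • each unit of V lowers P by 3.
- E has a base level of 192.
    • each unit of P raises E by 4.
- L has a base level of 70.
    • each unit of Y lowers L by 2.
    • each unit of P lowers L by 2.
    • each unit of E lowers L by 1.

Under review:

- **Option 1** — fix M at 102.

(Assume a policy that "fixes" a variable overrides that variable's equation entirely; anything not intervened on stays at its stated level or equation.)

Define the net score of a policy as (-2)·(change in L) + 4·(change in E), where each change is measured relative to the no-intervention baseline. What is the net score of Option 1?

142128

Baseline:
  Y = 118
  M = 30 + 3·118 = 384
  V = -37 + 6·384 = 2267
  P = -11 − 5·118 − 3·2267 = -7402
  E = 192 + 4·(-7402) = -29416
  L = 70 − 2·118 − 2·(-7402) − (-29416) = 44054
Option 1 (M := 102):
  Y = 118
  M = 102
  V = -37 + 6·102 = 575
  P = -11 − 5·118 − 3·575 = -2326
  E = 192 + 4·(-2326) = -9112
  L = 70 − 2·118 − 2·(-2326) − (-9112) = 13598
ΔL = 13598 − 44054 = -30456; ΔE = -9112 − (-29416) = 20304
Score = (-2)·(-30456) + 4·20304 = 142128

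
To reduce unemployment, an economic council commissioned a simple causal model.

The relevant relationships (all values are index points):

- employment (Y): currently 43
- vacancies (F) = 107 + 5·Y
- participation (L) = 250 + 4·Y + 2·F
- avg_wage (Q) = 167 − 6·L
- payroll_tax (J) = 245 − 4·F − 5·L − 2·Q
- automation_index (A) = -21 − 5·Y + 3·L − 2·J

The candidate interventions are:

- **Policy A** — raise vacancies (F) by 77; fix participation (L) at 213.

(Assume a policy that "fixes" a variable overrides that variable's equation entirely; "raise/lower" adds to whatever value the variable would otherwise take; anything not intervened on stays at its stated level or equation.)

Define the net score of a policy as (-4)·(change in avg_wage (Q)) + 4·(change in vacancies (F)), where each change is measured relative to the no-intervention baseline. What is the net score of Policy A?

Baseline:
  Y = 43
  F = 107 + 5·43 = 322
  L = 250 + 4·43 + 2·322 = 1066
  Q = 167 − 6·1066 = -6229
Policy A (F + 77, L := 213):
  Y = 43
  F = 107 + 5·43 (+77 from intervention) = 399
  L = 213
  Q = 167 − 6·213 = -1111
ΔQ = -1111 − (-6229) = 5118; ΔF = 399 − 322 = 77
Score = (-4)·5118 + 4·77 = -20164

-20164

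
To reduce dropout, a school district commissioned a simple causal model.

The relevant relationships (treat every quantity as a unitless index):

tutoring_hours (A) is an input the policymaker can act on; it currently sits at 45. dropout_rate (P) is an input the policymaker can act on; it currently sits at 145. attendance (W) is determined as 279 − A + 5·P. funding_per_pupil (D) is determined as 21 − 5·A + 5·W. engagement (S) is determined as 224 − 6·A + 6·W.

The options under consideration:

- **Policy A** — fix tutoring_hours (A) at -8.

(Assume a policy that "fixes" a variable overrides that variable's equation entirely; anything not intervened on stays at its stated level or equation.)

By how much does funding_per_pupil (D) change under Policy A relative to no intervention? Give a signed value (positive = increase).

530

Baseline:
  A = 45
  P = 145
  W = 279 − 45 + 5·145 = 959
  D = 21 − 5·45 + 5·959 = 4591
Policy A (A := -8):
  A = -8
  P = 145
  W = 279 − (-8) + 5·145 = 1012
  D = 21 − 5·(-8) + 5·1012 = 5121
Change in D: 5121 − 4591 = 530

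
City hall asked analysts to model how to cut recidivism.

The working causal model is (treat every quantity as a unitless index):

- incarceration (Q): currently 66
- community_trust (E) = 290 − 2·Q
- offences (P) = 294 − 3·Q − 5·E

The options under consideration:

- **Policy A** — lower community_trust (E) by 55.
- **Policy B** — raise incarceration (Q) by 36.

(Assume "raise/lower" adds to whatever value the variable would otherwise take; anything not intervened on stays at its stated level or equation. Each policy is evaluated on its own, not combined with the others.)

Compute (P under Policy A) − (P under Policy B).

Policy A (E − 55):
  Q = 66
  E = 290 − 2·66 (−55 from intervention) = 103
  P = 294 − 3·66 − 5·103 = -419
Policy B (Q + 36):
  Q = 66 + 36 = 102
  E = 290 − 2·102 = 86
  P = 294 − 3·102 − 5·86 = -442
P: -419 − (-442) = 23

23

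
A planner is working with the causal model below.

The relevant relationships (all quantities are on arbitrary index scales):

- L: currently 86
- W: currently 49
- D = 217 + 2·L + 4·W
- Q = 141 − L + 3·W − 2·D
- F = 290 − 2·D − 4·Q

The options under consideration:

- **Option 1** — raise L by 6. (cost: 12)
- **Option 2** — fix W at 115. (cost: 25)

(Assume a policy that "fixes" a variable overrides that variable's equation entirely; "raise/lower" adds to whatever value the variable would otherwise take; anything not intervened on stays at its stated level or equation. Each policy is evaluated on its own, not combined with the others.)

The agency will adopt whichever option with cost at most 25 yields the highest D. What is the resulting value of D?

849

Option 1 (L + 6):
  L = 86 + 6 = 92
  W = 49
  D = 217 + 2·92 + 4·49 = 597
Option 2 (W := 115):
  L = 86
  W = 115
  D = 217 + 2·86 + 4·115 = 849
Comparing — Option 1: D=597, Option 2: D=849. Highest is 849 (Option 2).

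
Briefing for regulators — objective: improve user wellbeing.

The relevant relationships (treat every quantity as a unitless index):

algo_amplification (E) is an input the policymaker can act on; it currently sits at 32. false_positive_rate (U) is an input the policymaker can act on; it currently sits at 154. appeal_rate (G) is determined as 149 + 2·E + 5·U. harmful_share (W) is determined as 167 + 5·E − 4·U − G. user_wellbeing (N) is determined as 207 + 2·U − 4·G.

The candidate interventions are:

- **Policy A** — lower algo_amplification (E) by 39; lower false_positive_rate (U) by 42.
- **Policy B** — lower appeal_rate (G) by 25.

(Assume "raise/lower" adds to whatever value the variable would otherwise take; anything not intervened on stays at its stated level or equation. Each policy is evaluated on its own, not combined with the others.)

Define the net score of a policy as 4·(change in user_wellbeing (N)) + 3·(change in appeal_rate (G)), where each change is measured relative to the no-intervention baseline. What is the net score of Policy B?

Baseline:
  E = 32
  U = 154
  G = 149 + 2·32 + 5·154 = 983
  N = 207 + 2·154 − 4·983 = -3417
Policy B (G − 25):
  E = 32
  U = 154
  G = 149 + 2·32 + 5·154 (−25 from intervention) = 958
  N = 207 + 2·154 − 4·958 = -3317
ΔN = -3317 − (-3417) = 100; ΔG = 958 − 983 = -25
Score = 4·100 + 3·(-25) = 325

325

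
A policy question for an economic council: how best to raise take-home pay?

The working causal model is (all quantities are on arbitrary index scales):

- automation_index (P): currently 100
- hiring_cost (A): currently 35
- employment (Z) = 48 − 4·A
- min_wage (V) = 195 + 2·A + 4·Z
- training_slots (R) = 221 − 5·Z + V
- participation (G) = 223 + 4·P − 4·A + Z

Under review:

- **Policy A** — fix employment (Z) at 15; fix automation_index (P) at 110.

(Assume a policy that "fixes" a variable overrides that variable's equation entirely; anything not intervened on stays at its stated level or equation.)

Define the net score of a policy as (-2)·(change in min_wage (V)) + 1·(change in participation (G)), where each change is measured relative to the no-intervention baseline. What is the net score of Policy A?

-709

Baseline:
  P = 100
  A = 35
  Z = 48 − 4·35 = -92
  V = 195 + 2·35 + 4·(-92) = -103
  G = 223 + 4·100 − 4·35 + (-92) = 391
Policy A (Z := 15, P := 110):
  P = 110
  A = 35
  Z = 15
  V = 195 + 2·35 + 4·15 = 325
  G = 223 + 4·110 − 4·35 + 15 = 538
ΔV = 325 − (-103) = 428; ΔG = 538 − 391 = 147
Score = (-2)·428 + 1·147 = -709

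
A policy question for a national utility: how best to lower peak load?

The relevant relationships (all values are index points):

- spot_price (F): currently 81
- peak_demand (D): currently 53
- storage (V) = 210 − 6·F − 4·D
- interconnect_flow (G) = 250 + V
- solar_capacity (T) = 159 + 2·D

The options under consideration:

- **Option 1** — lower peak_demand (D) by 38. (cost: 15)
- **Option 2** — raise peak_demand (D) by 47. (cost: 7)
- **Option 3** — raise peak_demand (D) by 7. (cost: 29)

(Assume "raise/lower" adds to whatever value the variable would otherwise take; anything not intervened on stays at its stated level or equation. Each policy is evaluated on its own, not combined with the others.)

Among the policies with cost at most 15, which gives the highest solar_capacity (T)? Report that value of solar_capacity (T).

Option 1 (D − 38):
  D = 53 − 38 = 15
  T = 159 + 2·15 = 189
Option 2 (D + 47):
  D = 53 + 47 = 100
  T = 159 + 2·100 = 359
Comparing — Option 1: T=189, Option 2: T=359. Highest is 359 (Option 2).

359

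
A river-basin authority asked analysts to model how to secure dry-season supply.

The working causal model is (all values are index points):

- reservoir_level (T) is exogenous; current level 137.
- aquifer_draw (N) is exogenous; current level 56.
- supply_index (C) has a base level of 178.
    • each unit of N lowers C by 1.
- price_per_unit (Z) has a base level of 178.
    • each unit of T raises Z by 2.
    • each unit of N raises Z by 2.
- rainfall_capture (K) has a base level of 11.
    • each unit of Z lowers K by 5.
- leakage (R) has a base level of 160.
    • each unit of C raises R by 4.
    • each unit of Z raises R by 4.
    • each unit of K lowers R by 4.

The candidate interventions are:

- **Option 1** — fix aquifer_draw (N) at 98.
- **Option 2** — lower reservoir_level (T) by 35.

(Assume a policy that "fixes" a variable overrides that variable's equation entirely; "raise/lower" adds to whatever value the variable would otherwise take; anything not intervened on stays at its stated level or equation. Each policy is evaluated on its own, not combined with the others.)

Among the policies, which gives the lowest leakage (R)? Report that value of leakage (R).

Option 1 (N := 98):
  T = 137
  N = 98
  C = 178 − 98 = 80
  Z = 178 + 2·137 + 2·98 = 648
  K = 11 − 5·648 = -3229
  R = 160 + 4·80 + 4·648 − 4·(-3229) = 15988
Option 2 (T − 35):
  T = 137 − 35 = 102
  N = 56
  C = 178 − 56 = 122
  Z = 178 + 2·102 + 2·56 = 494
  K = 11 − 5·494 = -2459
  R = 160 + 4·122 + 4·494 − 4·(-2459) = 12460
Comparing — Option 1: R=15988, Option 2: R=12460. Lowest is 12460 (Option 2).

12460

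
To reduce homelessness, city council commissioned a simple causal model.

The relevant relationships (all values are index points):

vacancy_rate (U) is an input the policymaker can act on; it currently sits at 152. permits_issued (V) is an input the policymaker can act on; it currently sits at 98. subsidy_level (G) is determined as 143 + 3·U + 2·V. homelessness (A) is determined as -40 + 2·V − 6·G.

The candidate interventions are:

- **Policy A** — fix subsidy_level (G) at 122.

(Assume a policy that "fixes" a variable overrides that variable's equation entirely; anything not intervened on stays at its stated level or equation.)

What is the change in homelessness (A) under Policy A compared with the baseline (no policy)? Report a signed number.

Baseline:
  U = 152
  V = 98
  G = 143 + 3·152 + 2·98 = 795
  A = -40 + 2·98 − 6·795 = -4614
Policy A (G := 122):
  U = 152
  V = 98
  G = 122
  A = -40 + 2·98 − 6·122 = -576
Change in A: -576 − (-4614) = 4038

4038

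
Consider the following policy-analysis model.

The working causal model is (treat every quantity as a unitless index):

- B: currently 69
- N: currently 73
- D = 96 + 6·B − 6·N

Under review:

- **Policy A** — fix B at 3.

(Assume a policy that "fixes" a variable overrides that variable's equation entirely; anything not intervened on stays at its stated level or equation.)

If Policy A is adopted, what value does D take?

Policy A (B := 3):
  B = 3
  N = 73
  D = 96 + 6·3 − 6·73 = -324

-324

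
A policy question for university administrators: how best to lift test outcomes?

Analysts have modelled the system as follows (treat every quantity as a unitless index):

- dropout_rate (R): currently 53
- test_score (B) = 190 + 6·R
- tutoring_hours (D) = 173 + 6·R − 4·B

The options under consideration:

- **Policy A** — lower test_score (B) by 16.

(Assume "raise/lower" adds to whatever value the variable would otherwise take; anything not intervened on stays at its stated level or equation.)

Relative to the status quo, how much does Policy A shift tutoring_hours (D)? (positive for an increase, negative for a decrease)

Baseline:
  R = 53
  B = 190 + 6·53 = 508
  D = 173 + 6·53 − 4·508 = -1541
Policy A (B − 16):
  R = 53
  B = 190 + 6·53 (−16 from intervention) = 492
  D = 173 + 6·53 − 4·492 = -1477
Change in D: -1477 − (-1541) = 64

64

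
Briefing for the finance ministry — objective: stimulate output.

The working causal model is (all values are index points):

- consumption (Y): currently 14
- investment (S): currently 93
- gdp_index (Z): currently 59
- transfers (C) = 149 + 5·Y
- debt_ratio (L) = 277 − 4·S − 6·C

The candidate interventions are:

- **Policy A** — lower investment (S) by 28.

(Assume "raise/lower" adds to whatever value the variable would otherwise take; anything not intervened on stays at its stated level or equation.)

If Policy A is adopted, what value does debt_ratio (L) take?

-1297

Policy A (S − 28):
  Y = 14
  S = 93 − 28 = 65
  C = 149 + 5·14 = 219
  L = 277 − 4·65 − 6·219 = -1297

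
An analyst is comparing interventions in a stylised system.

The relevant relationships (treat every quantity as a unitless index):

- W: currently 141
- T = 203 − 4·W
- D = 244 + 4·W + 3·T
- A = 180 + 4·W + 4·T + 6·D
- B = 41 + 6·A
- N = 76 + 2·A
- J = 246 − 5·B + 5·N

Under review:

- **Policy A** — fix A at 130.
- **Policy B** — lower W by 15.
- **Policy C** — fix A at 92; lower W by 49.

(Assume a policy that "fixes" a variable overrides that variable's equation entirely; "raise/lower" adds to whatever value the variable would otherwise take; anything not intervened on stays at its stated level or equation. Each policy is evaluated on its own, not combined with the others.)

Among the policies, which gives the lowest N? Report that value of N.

-2824

Policy A (A := 130):
  W = 141
  T = 203 − 4·141 = -361
  D = 244 + 4·141 + 3·(-361) = -275
  A = 130
  N = 76 + 2·130 = 336
Policy B (W − 15):
  W = 141 − 15 = 126
  T = 203 − 4·126 = -301
  D = 244 + 4·126 + 3·(-301) = -155
  A = 180 + 4·126 + 4·(-301) + 6·(-155) = -1450
  N = 76 + 2·(-1450) = -2824
Policy C (A := 92, W − 49):
  W = 141 − 49 = 92
  T = 203 − 4·92 = -165
  D = 244 + 4·92 + 3·(-165) = 117
  A = 92
  N = 76 + 2·92 = 260
Comparing — Policy A: N=336, Policy B: N=-2824, Policy C: N=260. Lowest is -2824 (Policy B).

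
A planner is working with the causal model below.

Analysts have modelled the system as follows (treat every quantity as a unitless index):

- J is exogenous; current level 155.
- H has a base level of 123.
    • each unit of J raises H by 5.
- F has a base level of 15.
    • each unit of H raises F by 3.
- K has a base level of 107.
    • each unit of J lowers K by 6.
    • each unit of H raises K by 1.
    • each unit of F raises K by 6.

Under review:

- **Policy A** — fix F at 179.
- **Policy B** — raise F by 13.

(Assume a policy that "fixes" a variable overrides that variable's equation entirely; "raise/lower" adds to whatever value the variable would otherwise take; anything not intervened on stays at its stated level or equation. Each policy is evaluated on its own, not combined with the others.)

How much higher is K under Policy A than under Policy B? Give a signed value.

Policy A (F := 179):
  J = 155
  H = 123 + 5·155 = 898
  F = 179
  K = 107 − 6·155 + 898 + 6·179 = 1149
Policy B (F + 13):
  J = 155
  H = 123 + 5·155 = 898
  F = 15 + 3·898 (+13 from intervention) = 2722
  K = 107 − 6·155 + 898 + 6·2722 = 16407
K: 1149 − 16407 = -15258

-15258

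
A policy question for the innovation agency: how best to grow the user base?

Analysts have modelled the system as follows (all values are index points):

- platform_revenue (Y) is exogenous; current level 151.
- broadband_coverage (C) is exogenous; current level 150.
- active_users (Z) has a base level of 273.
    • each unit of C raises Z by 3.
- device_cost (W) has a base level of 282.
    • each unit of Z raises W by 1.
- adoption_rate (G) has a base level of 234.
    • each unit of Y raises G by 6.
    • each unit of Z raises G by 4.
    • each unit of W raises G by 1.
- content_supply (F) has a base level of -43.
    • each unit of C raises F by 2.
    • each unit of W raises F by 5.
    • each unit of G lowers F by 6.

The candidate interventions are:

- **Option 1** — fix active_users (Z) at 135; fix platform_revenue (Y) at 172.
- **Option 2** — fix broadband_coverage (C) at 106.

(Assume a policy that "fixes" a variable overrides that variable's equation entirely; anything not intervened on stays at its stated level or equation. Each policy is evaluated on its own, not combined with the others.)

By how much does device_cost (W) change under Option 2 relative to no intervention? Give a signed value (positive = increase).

-132

Baseline:
  C = 150
  Z = 273 + 3·150 = 723
  W = 282 + 723 = 1005
Option 2 (C := 106):
  C = 106
  Z = 273 + 3·106 = 591
  W = 282 + 591 = 873
Change in W: 873 − 1005 = -132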